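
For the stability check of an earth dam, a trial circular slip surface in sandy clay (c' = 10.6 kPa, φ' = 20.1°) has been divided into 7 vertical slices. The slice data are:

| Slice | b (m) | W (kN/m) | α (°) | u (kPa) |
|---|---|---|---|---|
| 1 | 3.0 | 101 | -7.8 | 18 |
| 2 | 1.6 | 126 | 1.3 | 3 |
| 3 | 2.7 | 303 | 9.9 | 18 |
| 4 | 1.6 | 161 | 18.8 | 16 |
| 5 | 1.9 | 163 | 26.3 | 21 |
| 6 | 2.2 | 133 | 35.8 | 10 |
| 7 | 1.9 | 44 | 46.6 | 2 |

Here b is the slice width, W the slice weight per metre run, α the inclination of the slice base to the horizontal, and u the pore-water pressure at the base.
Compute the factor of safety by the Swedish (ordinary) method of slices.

FS = 1.64

Ordinary method of slices: FS = Σ[c'·Δl_i + (W_i cosα_i − u_i·Δl_i)·tanφ'] / Σ W_i sinα_i, with Δl_i = b_i / cosα_i.
Slice 1: Δl = 3.0/cos(-7.8°) = 3.028 m; N'_1 = 101·cos(-7.8°) − 18·3.028 = 45.6; c'Δl = 32.10; W sinα = -13.7
Slice 2: Δl = 1.6/cos1.3° = 1.600 m; N'_2 = 126·cos1.3° − 3·1.600 = 121.2; c'Δl = 16.96; W sinα = 2.9
Slice 3: Δl = 2.7/cos9.9° = 2.741 m; N'_3 = 303·cos9.9° − 18·2.741 = 249.2; c'Δl = 29.05; W sinα = 52.1
Slice 4: Δl = 1.6/cos18.8° = 1.690 m; N'_4 = 161·cos18.8° − 16·1.690 = 125.4; c'Δl = 17.92; W sinα = 51.9
Slice 5: Δl = 1.9/cos26.3° = 2.119 m; N'_5 = 163·cos26.3° − 21·2.119 = 101.6; c'Δl = 22.47; W sinα = 72.2
Slice 6: Δl = 2.2/cos35.8° = 2.712 m; N'_6 = 133·cos35.8° − 10·2.712 = 80.7; c'Δl = 28.75; W sinα = 77.8
Slice 7: Δl = 1.9/cos46.6° = 2.765 m; N'_7 = 44·cos46.6° − 2·2.765 = 24.7; c'Δl = 29.31; W sinα = 32.0
Σc'Δl = 176.6 kN/m; ΣN' = 748.3 kN/m; ΣW sinα = 275.1 kN/m
Resisting = 176.6 + 748.3·tan20.1° = 176.6 + 273.8 = 450.4 kN/m
FS = 450.4 / 275.1 = 1.637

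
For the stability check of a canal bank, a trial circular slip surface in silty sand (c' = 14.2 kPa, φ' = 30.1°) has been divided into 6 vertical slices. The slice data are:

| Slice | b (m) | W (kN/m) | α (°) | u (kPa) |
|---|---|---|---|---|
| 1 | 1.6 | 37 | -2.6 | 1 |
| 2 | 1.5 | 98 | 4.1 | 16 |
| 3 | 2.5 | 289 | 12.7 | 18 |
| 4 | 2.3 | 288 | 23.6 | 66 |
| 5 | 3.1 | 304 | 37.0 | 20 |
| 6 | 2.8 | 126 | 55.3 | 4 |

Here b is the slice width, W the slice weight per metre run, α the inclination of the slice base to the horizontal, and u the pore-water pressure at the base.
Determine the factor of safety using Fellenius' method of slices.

FS = 1.33

Ordinary method of slices: FS = Σ[c'·Δl_i + (W_i cosα_i − u_i·Δl_i)·tanφ'] / Σ W_i sinα_i, with Δl_i = b_i / cosα_i.
Slice 1: Δl = 1.6/cos(-2.6°) = 1.602 m; N'_1 = 37·cos(-2.6°) − 1·1.602 = 35.4; c'Δl = 22.74; W sinα = -1.7
Slice 2: Δl = 1.5/cos4.1° = 1.504 m; N'_2 = 98·cos4.1° − 16·1.504 = 73.7; c'Δl = 21.35; W sinα = 7.0
Slice 3: Δl = 2.5/cos12.7° = 2.563 m; N'_3 = 289·cos12.7° − 18·2.563 = 235.8; c'Δl = 36.39; W sinα = 63.5
Slice 4: Δl = 2.3/cos23.6° = 2.510 m; N'_4 = 288·cos23.6° − 66·2.510 = 98.3; c'Δl = 35.64; W sinα = 115.3
Slice 5: Δl = 3.1/cos37.0° = 3.882 m; N'_5 = 304·cos37.0° − 20·3.882 = 165.2; c'Δl = 55.12; W sinα = 183.0
Slice 6: Δl = 2.8/cos55.3° = 4.918 m; N'_6 = 126·cos55.3° − 4·4.918 = 52.1; c'Δl = 69.84; W sinα = 103.6
Σc'Δl = 241.1 kN/m; ΣN' = 660.3 kN/m; ΣW sinα = 470.7 kN/m
Resisting = 241.1 + 660.3·tan30.1° = 241.1 + 382.8 = 623.9 kN/m
FS = 623.9 / 470.7 = 1.325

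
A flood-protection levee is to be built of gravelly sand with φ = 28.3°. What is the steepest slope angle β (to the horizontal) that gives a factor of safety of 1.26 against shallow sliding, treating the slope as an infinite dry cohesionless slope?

β = 23.1°

For an infinite dry cohesionless slope FS = tanφ/tanβ, so tanβ = tanφ / FS.
tanβ = tan28.3° / 1.26 = 0.5384 / 1.26 = 0.4273
β = arctan(0.4273) = 23.14°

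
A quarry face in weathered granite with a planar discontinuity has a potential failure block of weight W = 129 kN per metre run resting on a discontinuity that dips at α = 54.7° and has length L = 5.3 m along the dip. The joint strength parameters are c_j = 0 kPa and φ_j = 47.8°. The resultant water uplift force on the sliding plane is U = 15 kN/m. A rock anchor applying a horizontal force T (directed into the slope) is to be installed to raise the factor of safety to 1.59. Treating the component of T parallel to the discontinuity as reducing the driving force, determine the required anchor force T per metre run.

Resolving forces along and normal to the sliding plane, with the horizontal anchor force T adding T·sinα to the effective normal force and T·cosα acting up the plane against the driving force:
FS = [c_jL + (W cosα − U + T sinα) tanφ_j] / [W sinα − T cosα]
Without the anchor: N' = 59.5 kN/m, driving T_d = 105.3 kN/m, resisting R = 0·5.3 + 59.5·tan47.8° = 65.7 kN/m, FS = 0.62.
Setting FS = 1.59 and solving for T:
1.59·(105.3 − T cos54.7°) = 65.7 + T sin54.7°·tan47.8°
T·(sin54.7°·tan47.8° + 1.59·cos54.7°) = 1.59·105.3 − 65.7
T·(0.8161·1.1028 + 1.59·0.5779) = 167.4 − 65.7 = 101.7
T·1.8189 = 101.7
T = 55.9 kN/m

T = 56 kN/m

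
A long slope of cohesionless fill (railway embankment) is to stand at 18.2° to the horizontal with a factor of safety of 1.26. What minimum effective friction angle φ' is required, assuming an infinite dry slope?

FS = tanφ'/tanβ ⇒ tanφ' = FS · tanβ = 1.26 · tan18.2° = 0.4143
φ' = arctan(0.4143) = 22.50°

φ' = 22.5°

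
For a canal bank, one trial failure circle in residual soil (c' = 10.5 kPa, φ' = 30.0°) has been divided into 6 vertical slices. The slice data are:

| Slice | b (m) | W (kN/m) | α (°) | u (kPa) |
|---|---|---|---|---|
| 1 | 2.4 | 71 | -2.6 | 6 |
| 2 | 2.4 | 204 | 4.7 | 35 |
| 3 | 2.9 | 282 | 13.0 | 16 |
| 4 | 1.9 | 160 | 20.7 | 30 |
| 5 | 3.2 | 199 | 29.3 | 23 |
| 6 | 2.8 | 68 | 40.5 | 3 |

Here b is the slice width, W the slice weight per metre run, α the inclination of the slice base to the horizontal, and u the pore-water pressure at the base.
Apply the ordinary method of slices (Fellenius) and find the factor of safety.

Ordinary method of slices: FS = Σ[c'·Δl_i + (W_i cosα_i − u_i·Δl_i)·tanφ'] / Σ W_i sinα_i, with Δl_i = b_i / cosα_i.
Slice 1: Δl = 2.4/cos(-2.6°) = 2.402 m; N'_1 = 71·cos(-2.6°) − 6·2.402 = 56.5; c'Δl = 25.23; W sinα = -3.2
Slice 2: Δl = 2.4/cos4.7° = 2.408 m; N'_2 = 204·cos4.7° − 35·2.408 = 119.0; c'Δl = 25.29; W sinα = 16.7
Slice 3: Δl = 2.9/cos13.0° = 2.976 m; N'_3 = 282·cos13.0° − 16·2.976 = 227.2; c'Δl = 31.25; W sinα = 63.4
Slice 4: Δl = 1.9/cos20.7° = 2.031 m; N'_4 = 160·cos20.7° − 30·2.031 = 88.7; c'Δl = 21.33; W sinα = 56.6
Slice 5: Δl = 3.2/cos29.3° = 3.669 m; N'_5 = 199·cos29.3° − 23·3.669 = 89.1; c'Δl = 38.53; W sinα = 97.4
Slice 6: Δl = 2.8/cos40.5° = 3.682 m; N'_6 = 68·cos40.5° − 3·3.682 = 40.7; c'Δl = 38.66; W sinα = 44.2
Σc'Δl = 180.3 kN/m; ΣN' = 621.2 kN/m; ΣW sinα = 275.0 kN/m
Resisting = 180.3 + 621.2·tan30.0° = 180.3 + 358.7 = 539.0 kN/m
FS = 539.0 / 275.0 = 1.960

FS = 1.96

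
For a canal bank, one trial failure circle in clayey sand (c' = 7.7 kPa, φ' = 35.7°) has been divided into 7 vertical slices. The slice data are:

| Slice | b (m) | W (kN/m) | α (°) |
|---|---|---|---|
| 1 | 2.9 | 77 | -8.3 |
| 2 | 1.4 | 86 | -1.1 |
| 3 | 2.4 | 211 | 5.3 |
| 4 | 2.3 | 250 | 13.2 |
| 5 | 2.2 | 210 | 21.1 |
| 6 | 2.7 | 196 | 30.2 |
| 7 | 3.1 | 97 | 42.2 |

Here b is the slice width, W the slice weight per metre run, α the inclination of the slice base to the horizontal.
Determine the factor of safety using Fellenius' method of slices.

FS = 2.97

Ordinary method of slices: FS = Σ[c'·Δl_i + (W_i cosα_i)·tanφ'] / Σ W_i sinα_i, with Δl_i = b_i / cosα_i.
Slice 1: Δl = 2.9/cos(-8.3°) = 2.931 m; N'_1 = 77·cos(-8.3°) = 76.2; c'Δl = 22.57; W sinα = -11.1
Slice 2: Δl = 1.4/cos(-1.1°) = 1.400 m; N'_2 = 86·cos(-1.1°) = 86.0; c'Δl = 10.78; W sinα = -1.7
Slice 3: Δl = 2.4/cos5.3° = 2.410 m; N'_3 = 211·cos5.3° = 210.1; c'Δl = 18.56; W sinα = 19.5
Slice 4: Δl = 2.3/cos13.2° = 2.362 m; N'_4 = 250·cos13.2° = 243.4; c'Δl = 18.19; W sinα = 57.1
Slice 5: Δl = 2.2/cos21.1° = 2.358 m; N'_5 = 210·cos21.1° = 195.9; c'Δl = 18.16; W sinα = 75.6
Slice 6: Δl = 2.7/cos30.2° = 3.124 m; N'_6 = 196·cos30.2° = 169.4; c'Δl = 24.05; W sinα = 98.6
Slice 7: Δl = 3.1/cos42.2° = 4.185 m; N'_7 = 97·cos42.2° = 71.9; c'Δl = 32.22; W sinα = 65.2
Σc'Δl = 144.5 kN/m; ΣN' = 1052.8 kN/m; ΣW sinα = 303.2 kN/m
Resisting = 144.5 + 1052.8·tan35.7° = 144.5 + 756.5 = 901.1 kN/m
FS = 901.1 / 303.2 = 2.972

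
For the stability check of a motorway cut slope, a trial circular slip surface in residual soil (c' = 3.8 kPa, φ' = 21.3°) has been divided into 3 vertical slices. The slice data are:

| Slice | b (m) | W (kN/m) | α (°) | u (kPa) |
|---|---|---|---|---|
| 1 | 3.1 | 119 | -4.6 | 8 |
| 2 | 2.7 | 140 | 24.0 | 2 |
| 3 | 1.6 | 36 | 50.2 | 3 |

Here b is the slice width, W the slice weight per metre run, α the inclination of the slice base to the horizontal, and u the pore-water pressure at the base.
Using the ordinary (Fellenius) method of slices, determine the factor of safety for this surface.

FS = 1.63

Ordinary method of slices: FS = Σ[c'·Δl_i + (W_i cosα_i − u_i·Δl_i)·tanφ'] / Σ W_i sinα_i, with Δl_i = b_i / cosα_i.
Slice 1: Δl = 3.1/cos(-4.6°) = 3.110 m; N'_1 = 119·cos(-4.6°) − 8·3.110 = 93.7; c'Δl = 11.82; W sinα = -9.5
Slice 2: Δl = 2.7/cos24.0° = 2.956 m; N'_2 = 140·cos24.0° − 2·2.956 = 122.0; c'Δl = 11.23; W sinα = 56.9
Slice 3: Δl = 1.6/cos50.2° = 2.500 m; N'_3 = 36·cos50.2° − 3·2.500 = 15.5; c'Δl = 9.50; W sinα = 27.7
Σc'Δl = 32.5 kN/m; ΣN' = 231.3 kN/m; ΣW sinα = 75.1 kN/m
Resisting = 32.5 + 231.3·tan21.3° = 32.5 + 90.2 = 122.7 kN/m
FS = 122.7 / 75.1 = 1.635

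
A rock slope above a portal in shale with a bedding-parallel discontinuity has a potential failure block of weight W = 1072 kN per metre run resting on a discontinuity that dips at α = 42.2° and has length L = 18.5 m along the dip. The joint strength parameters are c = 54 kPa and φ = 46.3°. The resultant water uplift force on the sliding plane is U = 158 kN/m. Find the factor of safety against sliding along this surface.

Resolving the block weight along and normal to the plane and applying the Mohr–Coulomb strength on the joint:
N' = W cosα − U = 1072·cos42.2° − 158 = 636.1 kN/m
Driving force T = W sinα = 1072·sin42.2° = 720.1 kN/m
Resisting force R = c·L + N'·tanφ = 54·18.5 + 636.1·tan46.3° = 999.0 + 665.7 = 1664.7 kN/m
FS = R / T = 1664.7 / 720.1 = 2.312

FS = 2.31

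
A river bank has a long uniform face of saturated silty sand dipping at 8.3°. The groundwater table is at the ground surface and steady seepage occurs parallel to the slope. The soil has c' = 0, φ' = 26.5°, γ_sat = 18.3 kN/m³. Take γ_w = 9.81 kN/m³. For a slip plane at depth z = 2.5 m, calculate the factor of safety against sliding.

With seepage parallel to the slope and the water table at the surface, the effective normal stress on the slip plane uses the buoyant unit weight γ' = γ_sat − γ_w while the driving shear stress uses γ_sat:
FS = [c' + γ' z cos²β tanφ'] / [γ_sat z sinβ cosβ]
(For c' = 0 this reduces to FS = (γ'/γ_sat)·tanφ'/tanβ.)
γ' = 18.3 − 9.81 = 8.49 kN/m³
Numerator = 0.0 + 8.49·2.5·cos²8.3°·tan26.5° = 0.0 + 8.49·2.5·0.9792·0.4986 = 10.362 kPa
Denominator = 18.3·2.5·sin8.3°·cos8.3° = 18.3·2.5·0.1444·0.9895 = 6.535 kPa
FS = 10.362 / 6.535 = 1.586

FS = 1.59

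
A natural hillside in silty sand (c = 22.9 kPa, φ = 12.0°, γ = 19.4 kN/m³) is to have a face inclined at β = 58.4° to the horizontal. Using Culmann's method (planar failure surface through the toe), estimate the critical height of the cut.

Culmann's analysis gives the critical failure plane at α_cr = (β + φ)/2 = (58.4 + 12.0)/2 = 35.2°, and the critical height
H_c = (4c/γ) · sinβ cosφ / [1 − cos(β − φ)]
    = (4·22.9/19.4) · sin58.4°·cos12.0° / [1 − cos(46.4°)]
    = 4.722 · 0.8517·0.9781 / [1 − 0.6896]
    = 4.722 · 0.8331 / 0.3104
    = 12.67 m

H_c = 12.67 m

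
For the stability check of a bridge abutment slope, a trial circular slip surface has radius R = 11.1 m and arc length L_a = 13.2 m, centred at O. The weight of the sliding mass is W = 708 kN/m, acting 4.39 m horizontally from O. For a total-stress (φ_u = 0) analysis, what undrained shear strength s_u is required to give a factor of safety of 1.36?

FS = s_u·L_a·R / (W·d), so s_u = FS·W·d / (L_a·R).
s_u = 1.36·708·4.39 / (13.20·11.1) = 4227.0 / 146.52 = 28.85 kPa

s_u = 28.8 kPa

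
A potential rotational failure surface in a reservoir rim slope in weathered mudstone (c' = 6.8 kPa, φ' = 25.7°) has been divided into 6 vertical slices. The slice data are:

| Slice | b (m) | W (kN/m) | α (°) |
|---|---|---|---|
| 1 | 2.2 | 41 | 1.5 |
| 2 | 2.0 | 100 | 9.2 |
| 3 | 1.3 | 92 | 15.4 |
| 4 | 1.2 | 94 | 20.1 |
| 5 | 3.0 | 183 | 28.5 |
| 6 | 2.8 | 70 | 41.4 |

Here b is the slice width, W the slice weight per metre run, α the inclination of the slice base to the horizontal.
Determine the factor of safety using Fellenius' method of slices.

Ordinary method of slices: FS = Σ[c'·Δl_i + (W_i cosα_i)·tanφ'] / Σ W_i sinα_i, with Δl_i = b_i / cosα_i.
Slice 1: Δl = 2.2/cos1.5° = 2.201 m; N'_1 = 41·cos1.5° = 41.0; c'Δl = 14.97; W sinα = 1.1
Slice 2: Δl = 2.0/cos9.2° = 2.026 m; N'_2 = 100·cos9.2° = 98.7; c'Δl = 13.78; W sinα = 16.0
Slice 3: Δl = 1.3/cos15.4° = 1.348 m; N'_3 = 92·cos15.4° = 88.7; c'Δl = 9.17; W sinα = 24.4
Slice 4: Δl = 1.2/cos20.1° = 1.278 m; N'_4 = 94·cos20.1° = 88.3; c'Δl = 8.69; W sinα = 32.3
Slice 5: Δl = 3.0/cos28.5° = 3.414 m; N'_5 = 183·cos28.5° = 160.8; c'Δl = 23.21; W sinα = 87.3
Slice 6: Δl = 2.8/cos41.4° = 3.733 m; N'_6 = 70·cos41.4° = 52.5; c'Δl = 25.38; W sinα = 46.3
Σc'Δl = 95.2 kN/m; ΣN' = 530.0 kN/m; ΣW sinα = 207.4 kN/m
Resisting = 95.2 + 530.0·tan25.7° = 95.2 + 255.1 = 350.3 kN/m
FS = 350.3 / 207.4 = 1.689

FS = 1.69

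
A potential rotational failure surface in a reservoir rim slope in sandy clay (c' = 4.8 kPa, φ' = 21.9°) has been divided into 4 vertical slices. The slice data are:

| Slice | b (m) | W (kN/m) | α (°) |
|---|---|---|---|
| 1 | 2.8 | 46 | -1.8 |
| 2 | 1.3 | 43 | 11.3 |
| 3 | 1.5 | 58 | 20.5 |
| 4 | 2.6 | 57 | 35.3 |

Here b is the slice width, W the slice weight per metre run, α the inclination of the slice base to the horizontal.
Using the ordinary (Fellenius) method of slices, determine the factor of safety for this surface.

FS = 1.97

Ordinary method of slices: FS = Σ[c'·Δl_i + (W_i cosα_i)·tanφ'] / Σ W_i sinα_i, with Δl_i = b_i / cosα_i.
Slice 1: Δl = 2.8/cos(-1.8°) = 2.801 m; N'_1 = 46·cos(-1.8°) = 46.0; c'Δl = 13.45; W sinα = -1.4
Slice 2: Δl = 1.3/cos11.3° = 1.326 m; N'_2 = 43·cos11.3° = 42.2; c'Δl = 6.36; W sinα = 8.4
Slice 3: Δl = 1.5/cos20.5° = 1.601 m; N'_3 = 58·cos20.5° = 54.3; c'Δl = 7.69; W sinα = 20.3
Slice 4: Δl = 2.6/cos35.3° = 3.186 m; N'_4 = 57·cos35.3° = 46.5; c'Δl = 15.29; W sinα = 32.9
Σc'Δl = 42.8 kN/m; ΣN' = 189.0 kN/m; ΣW sinα = 60.2 kN/m
Resisting = 42.8 + 189.0·tan21.9° = 42.8 + 76.0 = 118.8 kN/m
FS = 118.8 / 60.2 = 1.972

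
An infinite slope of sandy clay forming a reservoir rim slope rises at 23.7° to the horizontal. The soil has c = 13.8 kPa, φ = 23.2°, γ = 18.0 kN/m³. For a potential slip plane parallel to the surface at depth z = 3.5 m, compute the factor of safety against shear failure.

FS = 1.57

For an infinite slope with a slip plane parallel to the surface (no pore pressure): FS = [c + γz cos²β tanφ] / [γz sinβ cosβ].
γz = 18.0·3.5 = 63.00 kN/m²
Numerator = 13.8 + 63.00·cos²23.7°·tan23.2° = 13.8 + 63.00·0.8384·0.4286 = 36.439 kPa
Denominator = 63.00·sin23.7°·cos23.7° = 63.00·0.4019·0.9157 = 23.187 kPa
FS = 36.439 / 23.187 = 1.572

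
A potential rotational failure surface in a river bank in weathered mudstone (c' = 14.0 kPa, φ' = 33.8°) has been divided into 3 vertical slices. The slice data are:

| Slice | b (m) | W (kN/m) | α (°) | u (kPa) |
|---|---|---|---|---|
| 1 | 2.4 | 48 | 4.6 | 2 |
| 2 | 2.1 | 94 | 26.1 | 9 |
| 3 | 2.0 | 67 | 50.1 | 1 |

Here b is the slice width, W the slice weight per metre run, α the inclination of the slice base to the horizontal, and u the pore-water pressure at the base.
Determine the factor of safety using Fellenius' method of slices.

FS = 2.15

Ordinary method of slices: FS = Σ[c'·Δl_i + (W_i cosα_i − u_i·Δl_i)·tanφ'] / Σ W_i sinα_i, with Δl_i = b_i / cosα_i.
Slice 1: Δl = 2.4/cos4.6° = 2.408 m; N'_1 = 48·cos4.6° − 2·2.408 = 43.0; c'Δl = 33.71; W sinα = 3.8
Slice 2: Δl = 2.1/cos26.1° = 2.338 m; N'_2 = 94·cos26.1° − 9·2.338 = 63.4; c'Δl = 32.74; W sinα = 41.4
Slice 3: Δl = 2.0/cos50.1° = 3.118 m; N'_3 = 67·cos50.1° − 1·3.118 = 39.9; c'Δl = 43.65; W sinα = 51.4
Σc'Δl = 110.1 kN/m; ΣN' = 146.3 kN/m; ΣW sinα = 96.6 kN/m
Resisting = 110.1 + 146.3·tan33.8° = 110.1 + 97.9 = 208.0 kN/m
FS = 208.0 / 96.6 = 2.153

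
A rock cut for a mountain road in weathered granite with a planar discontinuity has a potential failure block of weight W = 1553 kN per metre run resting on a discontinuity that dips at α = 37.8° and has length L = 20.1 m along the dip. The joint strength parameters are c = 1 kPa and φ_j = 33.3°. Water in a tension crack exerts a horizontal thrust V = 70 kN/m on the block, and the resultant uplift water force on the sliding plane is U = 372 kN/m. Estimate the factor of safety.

FS = 0.55

Resolving the block weight along and normal to the plane and applying the Mohr–Coulomb strength on the joint:
N' = W cosα − U − V sinα = 1553·cos37.8° − 372 − 70·sin37.8° = 812.2 kN/m
Driving force T = W sinα + V cosα = 1553·sin37.8° + 70·cos37.8° = 1007.2 kN/m
Resisting force R = c·L + N'·tanφ_j = 1·20.1 + 812.2·tan33.3° = 20.1 + 533.5 = 553.6 kN/m
FS = R / T = 553.6 / 1007.2 = 0.550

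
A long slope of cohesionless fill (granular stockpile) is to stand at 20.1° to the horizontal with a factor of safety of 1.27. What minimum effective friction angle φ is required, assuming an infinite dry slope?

FS = tanφ/tanβ ⇒ tanφ = FS · tanβ = 1.27 · tan20.1° = 0.4648
φ = arctan(0.4648) = 24.93°

φ = 24.9°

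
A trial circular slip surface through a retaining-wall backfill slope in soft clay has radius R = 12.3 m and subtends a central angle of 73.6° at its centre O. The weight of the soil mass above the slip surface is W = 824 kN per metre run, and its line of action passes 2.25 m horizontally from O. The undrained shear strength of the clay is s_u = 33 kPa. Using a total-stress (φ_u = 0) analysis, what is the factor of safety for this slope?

Taking moments about the centre O, the resisting moment is provided by the undrained shear strength acting along the arc:
Arc length L_a = R·θ = 12.3·(73.6°·π/180) = 12.3·1.2846 = 15.80 m
M_R = s_u·L_a·R = 33·15.80·12.3 = 6413.3 kN·m/m
M_D = W·d = 824·2.25 = 1854.0 kN·m/m
FS = M_R / M_D = 6413.3 / 1854.0 = 3.459

FS = 3.46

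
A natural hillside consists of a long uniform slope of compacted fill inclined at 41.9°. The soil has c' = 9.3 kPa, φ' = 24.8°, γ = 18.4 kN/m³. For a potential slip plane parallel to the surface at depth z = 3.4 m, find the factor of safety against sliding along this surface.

FS = 0.81

For an infinite slope with a slip plane parallel to the surface (no pore pressure): FS = [c' + γz cos²β tanφ'] / [γz sinβ cosβ].
γz = 18.4·3.4 = 62.56 kN/m²
Numerator = 9.3 + 62.56·cos²41.9°·tan24.8° = 9.3 + 62.56·0.5540·0.4621 = 25.314 kPa
Denominator = 62.56·sin41.9°·cos41.9° = 62.56·0.6678·0.7443 = 31.097 kPa
FS = 25.314 / 31.097 = 0.814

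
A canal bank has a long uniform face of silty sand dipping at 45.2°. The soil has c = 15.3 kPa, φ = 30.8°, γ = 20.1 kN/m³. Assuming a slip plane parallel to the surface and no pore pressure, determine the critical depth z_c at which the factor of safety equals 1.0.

z_c = 3.73 m

Setting FS = 1.00 in FS = [c + γz cos²β tanφ] / [γz sinβ cosβ] and solving for z:
z = c / [γ cosβ (FS·sinβ − cosβ·tanφ)]
  = 15.3 / [20.1·cos45.2°·(1.00·sin45.2° − cos45.2°·tan30.8°)]
  = 15.3 / [20.1·0.7046·(1.00·0.7096 − 0.7046·0.5961)]
  = 15.3 / 4.1006 = 3.731 m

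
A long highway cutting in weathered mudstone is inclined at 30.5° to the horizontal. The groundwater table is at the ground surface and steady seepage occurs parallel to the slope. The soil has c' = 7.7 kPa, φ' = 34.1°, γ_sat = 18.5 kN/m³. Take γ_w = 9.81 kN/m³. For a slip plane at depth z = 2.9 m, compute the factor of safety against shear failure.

FS = 0.87

With seepage parallel to the slope and the water table at the surface, the effective normal stress on the slip plane uses the buoyant unit weight γ' = γ_sat − γ_w while the driving shear stress uses γ_sat:
FS = [c' + γ' z cos²β tanφ'] / [γ_sat z sinβ cosβ]
γ' = 18.5 − 9.81 = 8.69 kN/m³
Numerator = 7.7 + 8.69·2.9·cos²30.5°·tan34.1° = 7.7 + 8.69·2.9·0.7424·0.6771 = 20.367 kPa
Denominator = 18.5·2.9·sin30.5°·cos30.5° = 18.5·2.9·0.5075·0.8616 = 23.462 kPa
FS = 20.367 / 23.462 = 0.868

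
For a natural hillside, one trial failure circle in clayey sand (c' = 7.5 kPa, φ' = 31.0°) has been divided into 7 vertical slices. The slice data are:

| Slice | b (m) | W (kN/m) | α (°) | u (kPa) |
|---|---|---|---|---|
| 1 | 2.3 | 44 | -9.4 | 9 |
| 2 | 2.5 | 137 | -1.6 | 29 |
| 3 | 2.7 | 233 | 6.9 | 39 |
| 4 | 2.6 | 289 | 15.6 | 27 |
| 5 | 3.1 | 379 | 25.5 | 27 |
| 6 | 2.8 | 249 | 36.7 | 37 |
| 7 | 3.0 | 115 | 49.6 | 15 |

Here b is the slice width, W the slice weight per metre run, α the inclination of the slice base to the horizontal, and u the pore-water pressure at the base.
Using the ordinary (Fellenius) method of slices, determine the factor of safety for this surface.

FS = 1.23

Ordinary method of slices: FS = Σ[c'·Δl_i + (W_i cosα_i − u_i·Δl_i)·tanφ'] / Σ W_i sinα_i, with Δl_i = b_i / cosα_i.
Slice 1: Δl = 2.3/cos(-9.4°) = 2.331 m; N'_1 = 44·cos(-9.4°) − 9·2.331 = 22.4; c'Δl = 17.48; W sinα = -7.2
Slice 2: Δl = 2.5/cos(-1.6°) = 2.501 m; N'_2 = 137·cos(-1.6°) − 29·2.501 = 64.4; c'Δl = 18.76; W sinα = -3.8
Slice 3: Δl = 2.7/cos6.9° = 2.720 m; N'_3 = 233·cos6.9° − 39·2.720 = 125.2; c'Δl = 20.40; W sinα = 28.0
Slice 4: Δl = 2.6/cos15.6° = 2.699 m; N'_4 = 289·cos15.6° − 27·2.699 = 205.5; c'Δl = 20.25; W sinα = 77.7
Slice 5: Δl = 3.1/cos25.5° = 3.435 m; N'_5 = 379·cos25.5° − 27·3.435 = 249.3; c'Δl = 25.76; W sinα = 163.2
Slice 6: Δl = 2.8/cos36.7° = 3.492 m; N'_6 = 249·cos36.7° − 37·3.492 = 70.4; c'Δl = 26.19; W sinα = 148.8
Slice 7: Δl = 3.0/cos49.6° = 4.629 m; N'_7 = 115·cos49.6° − 15·4.629 = 5.1; c'Δl = 34.72; W sinα = 87.6
Σc'Δl = 163.6 kN/m; ΣN' = 742.4 kN/m; ΣW sinα = 494.2 kN/m
Resisting = 163.6 + 742.4·tan31.0° = 163.6 + 446.1 = 609.7 kN/m
FS = 609.7 / 494.2 = 1.233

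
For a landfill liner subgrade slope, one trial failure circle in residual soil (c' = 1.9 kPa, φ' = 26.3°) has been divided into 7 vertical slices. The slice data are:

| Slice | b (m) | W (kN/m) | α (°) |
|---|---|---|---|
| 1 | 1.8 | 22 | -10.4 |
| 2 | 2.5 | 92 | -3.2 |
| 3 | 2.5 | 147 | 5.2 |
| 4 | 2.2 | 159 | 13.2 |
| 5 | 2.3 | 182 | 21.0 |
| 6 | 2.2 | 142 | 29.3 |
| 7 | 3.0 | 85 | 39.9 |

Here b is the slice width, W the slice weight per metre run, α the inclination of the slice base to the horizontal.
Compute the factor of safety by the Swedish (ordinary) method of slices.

FS = 1.81

Ordinary method of slices: FS = Σ[c'·Δl_i + (W_i cosα_i)·tanφ'] / Σ W_i sinα_i, with Δl_i = b_i / cosα_i.
Slice 1: Δl = 1.8/cos(-10.4°) = 1.830 m; N'_1 = 22·cos(-10.4°) = 21.6; c'Δl = 3.48; W sinα = -4.0
Slice 2: Δl = 2.5/cos(-3.2°) = 2.504 m; N'_2 = 92·cos(-3.2°) = 91.9; c'Δl = 4.76; W sinα = -5.1
Slice 3: Δl = 2.5/cos5.2° = 2.510 m; N'_3 = 147·cos5.2° = 146.4; c'Δl = 4.77; W sinα = 13.3
Slice 4: Δl = 2.2/cos13.2° = 2.260 m; N'_4 = 159·cos13.2° = 154.8; c'Δl = 4.29; W sinα = 36.3
Slice 5: Δl = 2.3/cos21.0° = 2.464 m; N'_5 = 182·cos21.0° = 169.9; c'Δl = 4.68; W sinα = 65.2
Slice 6: Δl = 2.2/cos29.3° = 2.523 m; N'_6 = 142·cos29.3° = 123.8; c'Δl = 4.79; W sinα = 69.5
Slice 7: Δl = 3.0/cos39.9° = 3.911 m; N'_7 = 85·cos39.9° = 65.2; c'Δl = 7.43; W sinα = 54.5
Σc'Δl = 34.2 kN/m; ΣN' = 773.6 kN/m; ΣW sinα = 229.8 kN/m
Resisting = 34.2 + 773.6·tan26.3° = 34.2 + 382.4 = 416.6 kN/m
FS = 416.6 / 229.8 = 1.813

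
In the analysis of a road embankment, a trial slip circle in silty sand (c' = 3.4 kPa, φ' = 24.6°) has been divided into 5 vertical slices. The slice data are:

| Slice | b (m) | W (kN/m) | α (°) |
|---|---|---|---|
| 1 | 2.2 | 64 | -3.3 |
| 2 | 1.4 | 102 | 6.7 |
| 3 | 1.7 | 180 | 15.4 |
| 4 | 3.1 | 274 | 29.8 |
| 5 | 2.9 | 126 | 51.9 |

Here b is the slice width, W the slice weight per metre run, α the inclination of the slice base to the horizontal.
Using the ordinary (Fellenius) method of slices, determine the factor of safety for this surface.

Ordinary method of slices: FS = Σ[c'·Δl_i + (W_i cosα_i)·tanφ'] / Σ W_i sinα_i, with Δl_i = b_i / cosα_i.
Slice 1: Δl = 2.2/cos(-3.3°) = 2.204 m; N'_1 = 64·cos(-3.3°) = 63.9; c'Δl = 7.49; W sinα = -3.7
Slice 2: Δl = 1.4/cos6.7° = 1.410 m; N'_2 = 102·cos6.7° = 101.3; c'Δl = 4.79; W sinα = 11.9
Slice 3: Δl = 1.7/cos15.4° = 1.763 m; N'_3 = 180·cos15.4° = 173.5; c'Δl = 6.00; W sinα = 47.8
Slice 4: Δl = 3.1/cos29.8° = 3.572 m; N'_4 = 274·cos29.8° = 237.8; c'Δl = 12.15; W sinα = 136.2
Slice 5: Δl = 2.9/cos51.9° = 4.700 m; N'_5 = 126·cos51.9° = 77.7; c'Δl = 15.98; W sinα = 99.2
Σc'Δl = 46.4 kN/m; ΣN' = 654.2 kN/m; ΣW sinα = 291.3 kN/m
Resisting = 46.4 + 654.2·tan24.6° = 46.4 + 299.5 = 345.9 kN/m
FS = 345.9 / 291.3 = 1.187

FS = 1.19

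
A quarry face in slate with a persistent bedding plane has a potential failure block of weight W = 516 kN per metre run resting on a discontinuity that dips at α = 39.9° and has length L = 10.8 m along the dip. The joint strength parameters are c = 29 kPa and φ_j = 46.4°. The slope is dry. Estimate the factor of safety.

Resolving the block weight along and normal to the plane and applying the Mohr–Coulomb strength on the joint:
N' = W cosα = 516·cos39.9° = 395.9 kN/m
Driving force T = W sinα = 516·sin39.9° = 331.0 kN/m
Resisting force R = c·L + N'·tanφ_j = 29·10.8 + 395.9·tan46.4° = 313.2 + 415.7 = 728.9 kN/m
FS = R / T = 728.9 / 331.0 = 2.202

FS = 2.20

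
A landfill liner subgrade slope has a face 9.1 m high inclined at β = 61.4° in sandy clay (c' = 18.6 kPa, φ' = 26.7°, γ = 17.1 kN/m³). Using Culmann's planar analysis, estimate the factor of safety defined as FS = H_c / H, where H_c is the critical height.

FS = 2.11

H_c = (4c'/γ) · sinβ cosφ' / [1 − cos(β − φ')]
    = (4·18.6/17.1) · sin61.4°·cos26.7° / [1 − cos34.7°]
    = 4.351 · 0.7844 / 0.1779 = 19.19 m
FS = H_c / H = 19.19 / 9.1 = 2.109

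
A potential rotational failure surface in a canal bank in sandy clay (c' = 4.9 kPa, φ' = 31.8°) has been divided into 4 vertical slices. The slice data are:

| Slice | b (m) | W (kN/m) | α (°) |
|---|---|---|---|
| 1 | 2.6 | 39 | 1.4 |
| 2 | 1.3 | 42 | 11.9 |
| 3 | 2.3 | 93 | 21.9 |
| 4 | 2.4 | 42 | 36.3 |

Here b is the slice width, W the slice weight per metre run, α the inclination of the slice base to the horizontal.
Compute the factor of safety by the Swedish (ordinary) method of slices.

FS = 2.46

Ordinary method of slices: FS = Σ[c'·Δl_i + (W_i cosα_i)·tanφ'] / Σ W_i sinα_i, with Δl_i = b_i / cosα_i.
Slice 1: Δl = 2.6/cos1.4° = 2.601 m; N'_1 = 39·cos1.4° = 39.0; c'Δl = 12.74; W sinα = 1.0
Slice 2: Δl = 1.3/cos11.9° = 1.329 m; N'_2 = 42·cos11.9° = 41.1; c'Δl = 6.51; W sinα = 8.7
Slice 3: Δl = 2.3/cos21.9° = 2.479 m; N'_3 = 93·cos21.9° = 86.3; c'Δl = 12.15; W sinα = 34.7
Slice 4: Δl = 2.4/cos36.3° = 2.978 m; N'_4 = 42·cos36.3° = 33.8; c'Δl = 14.59; W sinα = 24.9
Σc'Δl = 46.0 kN/m; ΣN' = 200.2 kN/m; ΣW sinα = 69.2 kN/m
Resisting = 46.0 + 200.2·tan31.8° = 46.0 + 124.1 = 170.1 kN/m
FS = 170.1 / 69.2 = 2.460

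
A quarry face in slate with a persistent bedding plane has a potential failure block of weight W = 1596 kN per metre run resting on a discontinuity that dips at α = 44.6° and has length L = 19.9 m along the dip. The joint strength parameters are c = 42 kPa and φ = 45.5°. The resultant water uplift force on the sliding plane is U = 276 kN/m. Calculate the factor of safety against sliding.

FS = 1.53

Resolving the block weight along and normal to the plane and applying the Mohr–Coulomb strength on the joint:
N' = W cosα − U = 1596·cos44.6° − 276 = 860.4 kN/m
Driving force T = W sinα = 1596·sin44.6° = 1120.6 kN/m
Resisting force R = c·L + N'·tanφ = 42·19.9 + 860.4·tan45.5° = 835.8 + 875.5 = 1711.3 kN/m
FS = R / T = 1711.3 / 1120.6 = 1.527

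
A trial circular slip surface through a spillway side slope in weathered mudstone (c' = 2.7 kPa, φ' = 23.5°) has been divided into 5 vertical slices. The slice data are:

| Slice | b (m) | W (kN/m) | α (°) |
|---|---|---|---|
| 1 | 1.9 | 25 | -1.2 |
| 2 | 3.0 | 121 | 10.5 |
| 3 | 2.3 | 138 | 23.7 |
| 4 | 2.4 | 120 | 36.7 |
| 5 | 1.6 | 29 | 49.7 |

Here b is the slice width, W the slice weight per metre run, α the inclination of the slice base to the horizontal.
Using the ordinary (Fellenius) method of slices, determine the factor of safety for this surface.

FS = 1.19

Ordinary method of slices: FS = Σ[c'·Δl_i + (W_i cosα_i)·tanφ'] / Σ W_i sinα_i, with Δl_i = b_i / cosα_i.
Slice 1: Δl = 1.9/cos(-1.2°) = 1.900 m; N'_1 = 25·cos(-1.2°) = 25.0; c'Δl = 5.13; W sinα = -0.5
Slice 2: Δl = 3.0/cos10.5° = 3.051 m; N'_2 = 121·cos10.5° = 119.0; c'Δl = 8.24; W sinα = 22.1
Slice 3: Δl = 2.3/cos23.7° = 2.512 m; N'_3 = 138·cos23.7° = 126.4; c'Δl = 6.78; W sinα = 55.5
Slice 4: Δl = 2.4/cos36.7° = 2.993 m; N'_4 = 120·cos36.7° = 96.2; c'Δl = 8.08; W sinα = 71.7
Slice 5: Δl = 1.6/cos49.7° = 2.474 m; N'_5 = 29·cos49.7° = 18.8; c'Δl = 6.68; W sinα = 22.1
Σc'Δl = 34.9 kN/m; ΣN' = 385.3 kN/m; ΣW sinα = 170.8 kN/m
Resisting = 34.9 + 385.3·tan23.5° = 34.9 + 167.5 = 202.4 kN/m
FS = 202.4 / 170.8 = 1.185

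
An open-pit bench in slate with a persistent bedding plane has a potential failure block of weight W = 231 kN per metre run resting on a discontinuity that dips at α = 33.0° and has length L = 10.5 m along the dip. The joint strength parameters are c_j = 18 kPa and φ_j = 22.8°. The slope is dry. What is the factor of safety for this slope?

FS = 2.15

Resolving the block weight along and normal to the plane and applying the Mohr–Coulomb strength on the joint:
N' = W cosα = 231·cos33.0° = 193.7 kN/m
Driving force T = W sinα = 231·sin33.0° = 125.8 kN/m
Resisting force R = c_j·L + N'·tanφ_j = 18·10.5 + 193.7·tan22.8° = 189.0 + 81.4 = 270.4 kN/m
FS = R / T = 270.4 / 125.8 = 2.150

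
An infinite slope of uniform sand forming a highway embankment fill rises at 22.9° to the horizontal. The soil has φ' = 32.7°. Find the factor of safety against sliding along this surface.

For a dry cohesionless infinite slope the factor of safety is FS = tanφ' / tanβ.
FS = tan32.7° / tan22.9° = 0.6420 / 0.4224 = 1.520

FS = 1.52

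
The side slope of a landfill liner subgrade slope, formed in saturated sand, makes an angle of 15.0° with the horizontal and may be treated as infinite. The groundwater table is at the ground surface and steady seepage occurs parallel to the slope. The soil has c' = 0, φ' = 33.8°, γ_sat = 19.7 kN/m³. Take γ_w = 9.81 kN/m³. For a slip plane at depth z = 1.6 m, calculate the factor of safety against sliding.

With seepage parallel to the slope and the water table at the surface, the effective normal stress on the slip plane uses the buoyant unit weight γ' = γ_sat − γ_w while the driving shear stress uses γ_sat:
FS = [c' + γ' z cos²β tanφ'] / [γ_sat z sinβ cosβ]
(For c' = 0 this reduces to FS = (γ'/γ_sat)·tanφ'/tanβ.)
γ' = 19.7 − 9.81 = 9.89 kN/m³
Numerator = 0.0 + 9.89·1.6·cos²15.0°·tan33.8° = 0.0 + 9.89·1.6·0.9330·0.6694 = 9.884 kPa
Denominator = 19.7·1.6·sin15.0°·cos15.0° = 19.7·1.6·0.2588·0.9659 = 7.880 kPa
FS = 9.884 / 7.880 = 1.254

FS = 1.25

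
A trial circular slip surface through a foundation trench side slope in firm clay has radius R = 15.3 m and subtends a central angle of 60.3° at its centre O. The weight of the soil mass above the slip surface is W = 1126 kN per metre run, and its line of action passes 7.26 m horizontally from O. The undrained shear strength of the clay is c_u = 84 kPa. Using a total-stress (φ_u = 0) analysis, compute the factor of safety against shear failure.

FS = 2.53

Taking moments about the centre O, the resisting moment is provided by the undrained shear strength acting along the arc:
Arc length L_a = R·θ = 15.3·(60.3°·π/180) = 15.3·1.0524 = 16.10 m
M_R = c_u·L_a·R = 84·16.10·15.3 = 20694.6 kN·m/m
M_D = W·d = 1126·7.26 = 8174.8 kN·m/m
FS = M_R / M_D = 20694.6 / 8174.8 = 2.532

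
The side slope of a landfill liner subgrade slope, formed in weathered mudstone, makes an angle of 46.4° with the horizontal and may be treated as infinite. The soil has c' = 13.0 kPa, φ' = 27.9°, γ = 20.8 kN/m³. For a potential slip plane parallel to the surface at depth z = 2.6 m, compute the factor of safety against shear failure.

FS = 0.99

For an infinite slope with a slip plane parallel to the surface (no pore pressure): FS = [c' + γz cos²β tanφ'] / [γz sinβ cosβ].
γz = 20.8·2.6 = 54.08 kN/m²
Numerator = 13.0 + 54.08·cos²46.4°·tan27.9° = 13.0 + 54.08·0.4756·0.5295 = 26.618 kPa
Denominator = 54.08·sin46.4°·cos46.4° = 54.08·0.7242·0.6896 = 27.008 kPa
FS = 26.618 / 27.008 = 0.986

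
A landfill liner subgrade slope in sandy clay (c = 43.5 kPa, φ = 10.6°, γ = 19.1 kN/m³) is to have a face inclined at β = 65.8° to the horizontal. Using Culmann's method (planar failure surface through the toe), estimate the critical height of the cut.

H_c = 19.03 m

Culmann's analysis gives the critical failure plane at α_cr = (β + φ)/2 = (65.8 + 10.6)/2 = 38.2°, and the critical height
H_c = (4c/γ) · sinβ cosφ / [1 − cos(β − φ)]
    = (4·43.5/19.1) · sin65.8°·cos10.6° / [1 − cos(55.2°)]
    = 9.110 · 0.9121·0.9829 / [1 − 0.5707]
    = 9.110 · 0.8966 / 0.4293
    = 19.03 m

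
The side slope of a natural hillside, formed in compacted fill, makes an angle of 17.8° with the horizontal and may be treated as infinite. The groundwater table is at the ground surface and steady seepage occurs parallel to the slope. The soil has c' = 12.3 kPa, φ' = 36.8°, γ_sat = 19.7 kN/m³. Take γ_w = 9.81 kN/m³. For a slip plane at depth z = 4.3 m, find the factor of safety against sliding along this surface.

FS = 1.67

With seepage parallel to the slope and the water table at the surface, the effective normal stress on the slip plane uses the buoyant unit weight γ' = γ_sat − γ_w while the driving shear stress uses γ_sat:
FS = [c' + γ' z cos²β tanφ'] / [γ_sat z sinβ cosβ]
γ' = 19.7 − 9.81 = 9.89 kN/m³
Numerator = 12.3 + 9.89·4.3·cos²17.8°·tan36.8° = 12.3 + 9.89·4.3·0.9066·0.7481 = 41.141 kPa
Denominator = 19.7·4.3·sin17.8°·cos17.8° = 19.7·4.3·0.3057·0.9521 = 24.656 kPa
FS = 41.141 / 24.656 = 1.669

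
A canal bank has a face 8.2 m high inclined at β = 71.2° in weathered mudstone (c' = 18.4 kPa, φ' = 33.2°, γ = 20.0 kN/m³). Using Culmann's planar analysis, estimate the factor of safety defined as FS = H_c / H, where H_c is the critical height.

FS = 1.68

H_c = (4c'/γ) · sinβ cosφ' / [1 − cos(β − φ')]
    = (4·18.4/20.0) · sin71.2°·cos33.2° / [1 − cos38.0°]
    = 3.680 · 0.7921 / 0.2120 = 13.75 m
FS = H_c / H = 13.75 / 8.2 = 1.677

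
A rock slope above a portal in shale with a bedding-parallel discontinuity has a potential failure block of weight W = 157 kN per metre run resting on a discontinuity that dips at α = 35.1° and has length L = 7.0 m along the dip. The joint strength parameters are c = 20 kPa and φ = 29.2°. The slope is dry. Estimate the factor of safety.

Resolving the block weight along and normal to the plane and applying the Mohr–Coulomb strength on the joint:
N' = W cosα = 157·cos35.1° = 128.4 kN/m
Driving force T = W sinα = 157·sin35.1° = 90.3 kN/m
Resisting force R = c·L + N'·tanφ = 20·7.0 + 128.4·tan29.2° = 140.0 + 71.8 = 211.8 kN/m
FS = R / T = 211.8 / 90.3 = 2.346

FS = 2.35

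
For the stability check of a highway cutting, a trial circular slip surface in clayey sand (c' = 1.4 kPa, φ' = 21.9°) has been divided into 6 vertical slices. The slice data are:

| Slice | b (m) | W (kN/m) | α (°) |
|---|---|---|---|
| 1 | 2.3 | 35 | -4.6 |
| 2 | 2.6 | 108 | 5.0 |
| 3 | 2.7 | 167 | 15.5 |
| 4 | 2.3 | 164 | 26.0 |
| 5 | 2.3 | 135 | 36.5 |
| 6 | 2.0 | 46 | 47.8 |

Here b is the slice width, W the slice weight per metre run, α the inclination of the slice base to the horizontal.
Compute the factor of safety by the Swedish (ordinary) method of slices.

Ordinary method of slices: FS = Σ[c'·Δl_i + (W_i cosα_i)·tanφ'] / Σ W_i sinα_i, with Δl_i = b_i / cosα_i.
Slice 1: Δl = 2.3/cos(-4.6°) = 2.307 m; N'_1 = 35·cos(-4.6°) = 34.9; c'Δl = 3.23; W sinα = -2.8
Slice 2: Δl = 2.6/cos5.0° = 2.610 m; N'_2 = 108·cos5.0° = 107.6; c'Δl = 3.65; W sinα = 9.4
Slice 3: Δl = 2.7/cos15.5° = 2.802 m; N'_3 = 167·cos15.5° = 160.9; c'Δl = 3.92; W sinα = 44.6
Slice 4: Δl = 2.3/cos26.0° = 2.559 m; N'_4 = 164·cos26.0° = 147.4; c'Δl = 3.58; W sinα = 71.9
Slice 5: Δl = 2.3/cos36.5° = 2.861 m; N'_5 = 135·cos36.5° = 108.5; c'Δl = 4.01; W sinα = 80.3
Slice 6: Δl = 2.0/cos47.8° = 2.977 m; N'_6 = 46·cos47.8° = 30.9; c'Δl = 4.17; W sinα = 34.1
Σc'Δl = 22.6 kN/m; ΣN' = 590.2 kN/m; ΣW sinα = 237.5 kN/m
Resisting = 22.6 + 590.2·tan21.9° = 22.6 + 237.3 = 259.8 kN/m
FS = 259.8 / 237.5 = 1.094

FS = 1.09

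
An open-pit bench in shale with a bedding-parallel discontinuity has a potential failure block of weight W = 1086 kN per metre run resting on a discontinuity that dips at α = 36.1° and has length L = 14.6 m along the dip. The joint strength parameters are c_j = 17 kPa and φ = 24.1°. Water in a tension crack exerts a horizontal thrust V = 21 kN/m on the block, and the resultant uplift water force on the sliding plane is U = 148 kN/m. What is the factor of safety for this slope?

FS = 0.87

Resolving the block weight along and normal to the plane and applying the Mohr–Coulomb strength on the joint:
N' = W cosα − U − V sinα = 1086·cos36.1° − 148 − 21·sin36.1° = 717.1 kN/m
Driving force T = W sinα + V cosα = 1086·sin36.1° + 21·cos36.1° = 656.8 kN/m
Resisting force R = c_j·L + N'·tanφ = 17·14.6 + 717.1·tan24.1° = 248.2 + 320.8 = 569.0 kN/m
FS = R / T = 569.0 / 656.8 = 0.866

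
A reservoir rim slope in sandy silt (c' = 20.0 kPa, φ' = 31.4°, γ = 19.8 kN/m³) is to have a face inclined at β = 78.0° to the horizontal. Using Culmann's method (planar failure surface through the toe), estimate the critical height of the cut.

Culmann's analysis gives the critical failure plane at α_cr = (β + φ')/2 = (78.0 + 31.4)/2 = 54.7°, and the critical height
H_c = (4c'/γ) · sinβ cosφ' / [1 − cos(β − φ')]
    = (4·20.0/19.8) · sin78.0°·cos31.4° / [1 − cos(46.6°)]
    = 4.040 · 0.9781·0.8536 / [1 − 0.6871]
    = 4.040 · 0.8349 / 0.3129
    = 10.78 m

H_c = 10.78 m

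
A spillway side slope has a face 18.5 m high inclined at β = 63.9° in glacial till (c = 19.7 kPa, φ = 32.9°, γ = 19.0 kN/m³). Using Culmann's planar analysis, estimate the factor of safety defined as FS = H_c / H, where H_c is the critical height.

FS = 1.18

H_c = (4c/γ) · sinβ cosφ / [1 − cos(β − φ)]
    = (4·19.7/19.0) · sin63.9°·cos32.9° / [1 − cos31.0°]
    = 4.147 · 0.7540 / 0.1428 = 21.89 m
FS = H_c / H = 21.89 / 18.5 = 1.183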